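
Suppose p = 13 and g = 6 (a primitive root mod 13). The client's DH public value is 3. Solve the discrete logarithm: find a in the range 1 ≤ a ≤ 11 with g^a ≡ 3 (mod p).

8

Try successive powers of 6 modulo 13:
6^1 ≡ 6
6^2 ≡ 10
6^3 ≡ 8
6^4 ≡ 9
6^5 ≡ 2
6^6 ≡ 12
6^7 ≡ 7
6^8 ≡ 3
Found: a = 8.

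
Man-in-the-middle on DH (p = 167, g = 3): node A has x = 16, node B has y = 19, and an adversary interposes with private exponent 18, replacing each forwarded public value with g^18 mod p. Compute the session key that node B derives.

Node B receives an adversary's public value M = 3^18 mod 167 instead of the honest one.
3^1 ≡ 3 (mod 167)
3^2 = (3^1)^2 ≡ 3^2 = 9 ≡ 9 (mod 167)
3^4 = (3^2)^2 ≡ 9^2 = 81 ≡ 81 (mod 167)
3^8 = (3^4)^2 ≡ 81^2 = 6561 ≡ 48 (mod 167)
3^16 = (3^8)^2 ≡ 48^2 = 2304 ≡ 133 (mod 167)
3^18 = 3^16 · 3^2 ≡ 133 · 9 ≡ 28 (mod 167).
So M = 28. Node B computes K = M^19 mod 167.
28^1 ≡ 28 (mod 167)
28^2 = (28^1)^2 ≡ 28^2 = 784 ≡ 116 (mod 167)
28^4 = (28^2)^2 ≡ 116^2 = 13456 ≡ 96 (mod 167)
28^8 = (28^4)^2 ≡ 96^2 = 9216 ≡ 31 (mod 167)
28^16 = (28^8)^2 ≡ 31^2 = 961 ≡ 126 (mod 167)
28^19 = 28^16 · 28^2 · 28^1 ≡ 126 · 116 · 28 ≡ 98 (mod 167).

98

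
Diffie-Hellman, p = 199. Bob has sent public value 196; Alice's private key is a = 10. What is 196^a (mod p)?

Shared key K = 196^10 mod 199.
196^1 ≡ 196 (mod 199)
196^2 = (196^1)^2 ≡ 196^2 = 38416 ≡ 9 (mod 199)
196^4 = (196^2)^2 ≡ 9^2 = 81 ≡ 81 (mod 199)
196^8 = (196^4)^2 ≡ 81^2 = 6561 ≡ 193 (mod 199)
196^10 = 196^8 · 196^2 ≡ 193 · 9 ≡ 145 (mod 199).

145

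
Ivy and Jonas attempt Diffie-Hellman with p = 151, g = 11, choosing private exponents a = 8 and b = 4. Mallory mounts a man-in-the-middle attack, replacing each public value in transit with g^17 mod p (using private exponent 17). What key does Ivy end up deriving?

Ivy receives Mallory's public value M = 11^17 mod 151 instead of the honest one.
11^1 ≡ 11 (mod 151)
11^2 = (11^1)^2 ≡ 11^2 = 121 ≡ 121 (mod 151)
11^4 = (11^2)^2 ≡ 121^2 = 14641 ≡ 145 (mod 151)
11^8 = (11^4)^2 ≡ 145^2 = 21025 ≡ 36 (mod 151)
11^16 = (11^8)^2 ≡ 36^2 = 1296 ≡ 88 (mod 151)
11^17 = 11^16 · 11^1 ≡ 88 · 11 ≡ 62 (mod 151).
So M = 62. Ivy computes K = M^8 mod 151.
62^1 ≡ 62 (mod 151)
62^2 = (62^1)^2 ≡ 62^2 = 3844 ≡ 69 (mod 151)
62^4 = (62^2)^2 ≡ 69^2 = 4761 ≡ 80 (mod 151)
62^8 = (62^4)^2 ≡ 80^2 = 6400 ≡ 58 (mod 151)

58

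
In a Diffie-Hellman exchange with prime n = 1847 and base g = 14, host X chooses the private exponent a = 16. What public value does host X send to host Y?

Public value = 14^16 mod 1847.
14^1 ≡ 14 (mod 1847)
14^2 = (14^1)^2 ≡ 14^2 = 196 ≡ 196 (mod 1847)
14^4 = (14^2)^2 ≡ 196^2 = 38416 ≡ 1476 (mod 1847)
14^8 = (14^4)^2 ≡ 1476^2 = 2178576 ≡ 963 (mod 1847)
14^16 = (14^8)^2 ≡ 963^2 = 927369 ≡ 175 (mod 1847)

175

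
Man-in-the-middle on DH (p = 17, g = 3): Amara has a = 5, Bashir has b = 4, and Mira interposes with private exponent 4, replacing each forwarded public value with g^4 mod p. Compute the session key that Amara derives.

13

Amara receives Mira's public value M = 3^4 mod 17 instead of the honest one.
3^1 ≡ 3 (mod 17)
3^2 = (3^1)^2 ≡ 3^2 = 9 ≡ 9 (mod 17)
3^4 = (3^2)^2 ≡ 9^2 = 81 ≡ 13 (mod 17)
So M = 13. Amara computes K = M^5 mod 17.
13^1 ≡ 13 (mod 17)
13^2 = (13^1)^2 ≡ 13^2 = 169 ≡ 16 (mod 17)
13^4 = (13^2)^2 ≡ 16^2 = 256 ≡ 1 (mod 17)
13^5 = 13^4 · 13^1 ≡ 1 · 13 ≡ 13 (mod 17).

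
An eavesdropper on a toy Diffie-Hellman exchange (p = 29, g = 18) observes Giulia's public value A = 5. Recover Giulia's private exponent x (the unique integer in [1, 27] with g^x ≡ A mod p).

2

Try successive powers of 18 modulo 29:
18^1 ≡ 18
18^2 ≡ 5
Found: x = 2.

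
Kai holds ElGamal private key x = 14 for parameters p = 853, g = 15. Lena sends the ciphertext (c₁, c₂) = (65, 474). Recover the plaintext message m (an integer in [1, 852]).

Shared mask s = c₁^x mod p = 65^14 mod 853.
65^1 ≡ 65 (mod 853)
65^2 = (65^1)^2 ≡ 65^2 = 4225 ≡ 813 (mod 853)
65^4 = (65^2)^2 ≡ 813^2 = 660969 ≡ 747 (mod 853)
65^8 = (65^4)^2 ≡ 747^2 = 558009 ≡ 147 (mod 853)
65^14 = 65^8 · 65^4 · 65^2 ≡ 147 · 747 · 813 ≡ 590 (mod 853).
So s = 590; s⁻¹ ≡ 120 (mod 853).
m = c₂ · s⁻¹ mod 853 = 474 · 120 mod 853 = 582.

582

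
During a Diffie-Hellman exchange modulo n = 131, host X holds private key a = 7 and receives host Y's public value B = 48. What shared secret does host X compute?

35

Shared key K = 48^7 mod 131.
48^1 ≡ 48 (mod 131)
48^2 = (48^1)^2 ≡ 48^2 = 2304 ≡ 77 (mod 131)
48^4 = (48^2)^2 ≡ 77^2 = 5929 ≡ 34 (mod 131)
48^7 = 48^4 · 48^2 · 48^1 ≡ 34 · 77 · 48 ≡ 35 (mod 131).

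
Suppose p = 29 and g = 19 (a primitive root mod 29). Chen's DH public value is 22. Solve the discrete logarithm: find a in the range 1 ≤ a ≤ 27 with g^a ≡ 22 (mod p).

Try successive powers of 19 modulo 29:
19^1 ≡ 19
19^2 ≡ 13
19^3 ≡ 15
19^4 ≡ 24
19^5 ≡ 21
19^6 ≡ 22
Found: a = 6.

6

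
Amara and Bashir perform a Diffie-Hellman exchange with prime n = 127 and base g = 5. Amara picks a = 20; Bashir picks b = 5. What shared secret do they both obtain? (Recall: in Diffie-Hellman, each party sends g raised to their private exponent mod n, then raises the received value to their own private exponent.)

94

Bashir sends B = g^b mod n = 5^5 mod 127.
5^1 ≡ 5 (mod 127)
5^2 = (5^1)^2 ≡ 5^2 = 25 ≡ 25 (mod 127)
5^4 = (5^2)^2 ≡ 25^2 = 625 ≡ 117 (mod 127)
5^5 = 5^4 · 5^1 ≡ 117 · 5 ≡ 77 (mod 127).
So B = 77. Amara then computes K = B^a mod n = 77^20 mod 127.
77^1 ≡ 77 (mod 127)
77^2 = (77^1)^2 ≡ 77^2 = 5929 ≡ 87 (mod 127)
77^4 = (77^2)^2 ≡ 87^2 = 7569 ≡ 76 (mod 127)
77^8 = (77^4)^2 ≡ 76^2 = 5776 ≡ 61 (mod 127)
77^16 = (77^8)^2 ≡ 61^2 = 3721 ≡ 38 (mod 127)
77^20 = 77^16 · 77^4 ≡ 38 · 76 ≡ 94 (mod 127).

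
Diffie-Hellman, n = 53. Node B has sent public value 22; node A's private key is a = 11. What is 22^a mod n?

Shared key K = 22^11 mod 53.
22^1 ≡ 22 (mod 53)
22^2 = (22^1)^2 ≡ 22^2 = 484 ≡ 7 (mod 53)
22^4 = (22^2)^2 ≡ 7^2 = 49 ≡ 49 (mod 53)
22^8 = (22^4)^2 ≡ 49^2 = 2401 ≡ 16 (mod 53)
22^11 = 22^8 · 22^2 · 22^1 ≡ 16 · 7 · 22 ≡ 26 (mod 53).

26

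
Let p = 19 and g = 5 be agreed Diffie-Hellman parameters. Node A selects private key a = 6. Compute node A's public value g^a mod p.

Public value = 5^6 mod 19.
5^1 ≡ 5 (mod 19)
5^2 = (5^1)^2 ≡ 5^2 = 25 ≡ 6 (mod 19)
5^4 = (5^2)^2 ≡ 6^2 = 36 ≡ 17 (mod 19)
5^6 = 5^4 · 5^2 ≡ 17 · 6 ≡ 7 (mod 19).

7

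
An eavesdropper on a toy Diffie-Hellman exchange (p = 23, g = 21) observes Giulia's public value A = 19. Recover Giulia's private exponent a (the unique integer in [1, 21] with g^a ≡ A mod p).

Try successive powers of 21 modulo 23:
21^1 ≡ 21
21^2 ≡ 4
21^3 ≡ 15
21^4 ≡ 16
21^5 ≡ 14
21^6 ≡ 18
21^7 ≡ 10
21^8 ≡ 3
21^9 ≡ 17
21^10 ≡ 12
21^11 ≡ 22
21^12 ≡ 2
21^13 ≡ 19
Found: a = 13.

13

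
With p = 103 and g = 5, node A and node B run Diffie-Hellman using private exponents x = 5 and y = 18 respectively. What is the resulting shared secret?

100

Node B sends B = g^y mod p = 5^18 mod 103.
5^1 ≡ 5 (mod 103)
5^2 = (5^1)^2 ≡ 5^2 = 25 ≡ 25 (mod 103)
5^4 = (5^2)^2 ≡ 25^2 = 625 ≡ 7 (mod 103)
5^8 = (5^4)^2 ≡ 7^2 = 49 ≡ 49 (mod 103)
5^16 = (5^8)^2 ≡ 49^2 = 2401 ≡ 32 (mod 103)
5^18 = 5^16 · 5^2 ≡ 32 · 25 ≡ 79 (mod 103).
So B = 79. Node A then computes K = B^x mod p = 79^5 mod 103.
79^1 ≡ 79 (mod 103)
79^2 = (79^1)^2 ≡ 79^2 = 6241 ≡ 61 (mod 103)
79^4 = (79^2)^2 ≡ 61^2 = 3721 ≡ 13 (mod 103)
79^5 = 79^4 · 79^1 ≡ 13 · 79 ≡ 100 (mod 103).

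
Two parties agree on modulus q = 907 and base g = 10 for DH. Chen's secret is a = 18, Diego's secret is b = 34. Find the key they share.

Chen sends A = g^a mod q = 10^18 mod 907.
10^1 ≡ 10 (mod 907)
10^2 = (10^1)^2 ≡ 10^2 = 100 ≡ 100 (mod 907)
10^4 = (10^2)^2 ≡ 100^2 = 10000 ≡ 23 (mod 907)
10^8 = (10^4)^2 ≡ 23^2 = 529 ≡ 529 (mod 907)
10^16 = (10^8)^2 ≡ 529^2 = 279841 ≡ 485 (mod 907)
10^18 = 10^16 · 10^2 ≡ 485 · 100 ≡ 429 (mod 907).
So A = 429. Diego then computes K = A^b mod q = 429^34 mod 907.
429^1 ≡ 429 (mod 907)
429^2 = (429^1)^2 ≡ 429^2 = 184041 ≡ 827 (mod 907)
429^4 = (429^2)^2 ≡ 827^2 = 683929 ≡ 51 (mod 907)
429^8 = (429^4)^2 ≡ 51^2 = 2601 ≡ 787 (mod 907)
429^16 = (429^8)^2 ≡ 787^2 = 619369 ≡ 795 (mod 907)
429^32 = (429^16)^2 ≡ 795^2 = 632025 ≡ 753 (mod 907)
429^34 = 429^32 · 429^2 ≡ 753 · 827 ≡ 529 (mod 907).

529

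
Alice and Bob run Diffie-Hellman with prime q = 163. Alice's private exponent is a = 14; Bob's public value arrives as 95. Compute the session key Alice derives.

Shared key K = 95^14 mod 163.
95^1 ≡ 95 (mod 163)
95^2 = (95^1)^2 ≡ 95^2 = 9025 ≡ 60 (mod 163)
95^4 = (95^2)^2 ≡ 60^2 = 3600 ≡ 14 (mod 163)
95^8 = (95^4)^2 ≡ 14^2 = 196 ≡ 33 (mod 163)
95^14 = 95^8 · 95^4 · 95^2 ≡ 33 · 14 · 60 ≡ 10 (mod 163).

10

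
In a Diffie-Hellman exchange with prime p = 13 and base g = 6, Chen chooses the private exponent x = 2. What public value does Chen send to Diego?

Public value = 6^{2} \pmod{13}.
6^1 ≡ 6 (mod 13)
6^2 = (6^1)^2 ≡ 6^2 = 36 ≡ 10 (mod 13)

10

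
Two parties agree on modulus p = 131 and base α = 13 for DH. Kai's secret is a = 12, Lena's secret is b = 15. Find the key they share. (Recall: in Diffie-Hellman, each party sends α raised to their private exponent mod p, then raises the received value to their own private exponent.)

Kai sends A = α^a mod p = 13^12 mod 131.
13^1 ≡ 13 (mod 131)
13^2 = (13^1)^2 ≡ 13^2 = 169 ≡ 38 (mod 131)
13^4 = (13^2)^2 ≡ 38^2 = 1444 ≡ 3 (mod 131)
13^8 = (13^4)^2 ≡ 3^2 = 9 ≡ 9 (mod 131)
13^12 = 13^8 · 13^4 ≡ 9 · 3 ≡ 27 (mod 131).
So A = 27. Lena then computes K = A^b mod p = 27^15 mod 131.
27^1 ≡ 27 (mod 131)
27^2 = (27^1)^2 ≡ 27^2 = 729 ≡ 74 (mod 131)
27^4 = (27^2)^2 ≡ 74^2 = 5476 ≡ 105 (mod 131)
27^8 = (27^4)^2 ≡ 105^2 = 11025 ≡ 21 (mod 131)
27^15 = 27^8 · 27^4 · 27^2 · 27^1 ≡ 21 · 105 · 74 · 27 ≡ 60 (mod 131).

60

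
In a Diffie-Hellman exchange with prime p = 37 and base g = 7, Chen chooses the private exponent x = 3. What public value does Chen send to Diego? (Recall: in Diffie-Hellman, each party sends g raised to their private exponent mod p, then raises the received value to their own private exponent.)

10

Public value = 7^3 mod 37.
7^1 ≡ 7 (mod 37)
7^2 = (7^1)^2 ≡ 7^2 = 49 ≡ 12 (mod 37)
7^3 = 7^2 · 7^1 ≡ 12 · 7 ≡ 10 (mod 37).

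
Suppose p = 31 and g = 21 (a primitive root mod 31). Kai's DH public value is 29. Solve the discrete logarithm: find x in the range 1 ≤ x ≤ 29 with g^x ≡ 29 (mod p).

21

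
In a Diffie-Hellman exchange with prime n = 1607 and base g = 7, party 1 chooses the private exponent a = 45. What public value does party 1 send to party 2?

238

Public value = 7^45 (mod 1607).
7^1 ≡ 7 (mod 1607)
7^2 = (7^1)^2 ≡ 7^2 = 49 ≡ 49 (mod 1607)
7^4 = (7^2)^2 ≡ 49^2 = 2401 ≡ 794 (mod 1607)
7^8 = (7^4)^2 ≡ 794^2 = 630436 ≡ 492 (mod 1607)
7^16 = (7^8)^2 ≡ 492^2 = 242064 ≡ 1014 (mod 1607)
7^32 = (7^16)^2 ≡ 1014^2 = 1028196 ≡ 1323 (mod 1607)
7^45 = 7^32 · 7^8 · 7^4 · 7^1 ≡ 1323 · 492 · 794 · 7 ≡ 238 (mod 1607).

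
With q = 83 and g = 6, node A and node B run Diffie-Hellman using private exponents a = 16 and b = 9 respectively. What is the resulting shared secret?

Node A sends A = g^a mod q = 6^16 mod 83.
6^1 ≡ 6 (mod 83)
6^2 = (6^1)^2 ≡ 6^2 = 36 ≡ 36 (mod 83)
6^4 = (6^2)^2 ≡ 36^2 = 1296 ≡ 51 (mod 83)
6^8 = (6^4)^2 ≡ 51^2 = 2601 ≡ 28 (mod 83)
6^16 = (6^8)^2 ≡ 28^2 = 784 ≡ 37 (mod 83)
So A = 37. Node B then computes K = A^b mod q = 37^9 mod 83.
37^1 ≡ 37 (mod 83)
37^2 = (37^1)^2 ≡ 37^2 = 1369 ≡ 41 (mod 83)
37^4 = (37^2)^2 ≡ 41^2 = 1681 ≡ 21 (mod 83)
37^8 = (37^4)^2 ≡ 21^2 = 441 ≡ 26 (mod 83)
37^9 = 37^8 · 37^1 ≡ 26 · 37 ≡ 49 (mod 83).

49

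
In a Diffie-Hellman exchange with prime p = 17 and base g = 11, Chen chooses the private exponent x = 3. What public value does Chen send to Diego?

Public value = 11^3 (mod 17).
11^1 ≡ 11 (mod 17)
11^2 = (11^1)^2 ≡ 11^2 = 121 ≡ 2 (mod 17)
11^3 = 11^2 · 11^1 ≡ 2 · 11 ≡ 5 (mod 17).

5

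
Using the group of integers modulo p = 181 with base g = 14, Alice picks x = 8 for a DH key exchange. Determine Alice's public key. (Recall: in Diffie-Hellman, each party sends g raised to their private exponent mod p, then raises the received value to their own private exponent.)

126

Public value = 14^8 (mod 181).
14^1 ≡ 14 (mod 181)
14^2 = (14^1)^2 ≡ 14^2 = 196 ≡ 15 (mod 181)
14^4 = (14^2)^2 ≡ 15^2 = 225 ≡ 44 (mod 181)
14^8 = (14^4)^2 ≡ 44^2 = 1936 ≡ 126 (mod 181)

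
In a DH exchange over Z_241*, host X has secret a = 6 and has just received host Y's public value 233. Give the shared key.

177

Shared key K = 233^6 mod 241.
233^1 ≡ 233 (mod 241)
233^2 = (233^1)^2 ≡ 233^2 = 54289 ≡ 64 (mod 241)
233^4 = (233^2)^2 ≡ 64^2 = 4096 ≡ 240 (mod 241)
233^6 = 233^4 · 233^2 ≡ 240 · 64 ≡ 177 (mod 241).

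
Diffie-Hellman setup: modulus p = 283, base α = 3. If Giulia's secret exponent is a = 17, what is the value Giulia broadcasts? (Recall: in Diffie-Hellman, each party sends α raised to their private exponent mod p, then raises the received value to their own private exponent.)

Public value = 3^17 mod 283.
3^1 ≡ 3 (mod 283)
3^2 = (3^1)^2 ≡ 3^2 = 9 ≡ 9 (mod 283)
3^4 = (3^2)^2 ≡ 9^2 = 81 ≡ 81 (mod 283)
3^8 = (3^4)^2 ≡ 81^2 = 6561 ≡ 52 (mod 283)
3^16 = (3^8)^2 ≡ 52^2 = 2704 ≡ 157 (mod 283)
3^17 = 3^16 · 3^1 ≡ 157 · 3 ≡ 188 (mod 283).

188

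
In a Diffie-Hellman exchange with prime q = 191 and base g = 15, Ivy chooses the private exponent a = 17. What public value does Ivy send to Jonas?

65

Public value = 15^17 (mod 191).
15^1 ≡ 15 (mod 191)
15^2 = (15^1)^2 ≡ 15^2 = 225 ≡ 34 (mod 191)
15^4 = (15^2)^2 ≡ 34^2 = 1156 ≡ 10 (mod 191)
15^8 = (15^4)^2 ≡ 10^2 = 100 ≡ 100 (mod 191)
15^16 = (15^8)^2 ≡ 100^2 = 10000 ≡ 68 (mod 191)
15^17 = 15^16 · 15^1 ≡ 68 · 15 ≡ 65 (mod 191).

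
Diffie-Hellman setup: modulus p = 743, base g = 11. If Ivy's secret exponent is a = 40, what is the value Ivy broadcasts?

69

Public value = 11^40 (mod 743).
11^1 ≡ 11 (mod 743)
11^2 = (11^1)^2 ≡ 11^2 = 121 ≡ 121 (mod 743)
11^4 = (11^2)^2 ≡ 121^2 = 14641 ≡ 524 (mod 743)
11^8 = (11^4)^2 ≡ 524^2 = 274576 ≡ 409 (mod 743)
11^16 = (11^8)^2 ≡ 409^2 = 167281 ≡ 106 (mod 743)
11^32 = (11^16)^2 ≡ 106^2 = 11236 ≡ 91 (mod 743)
11^40 = 11^32 · 11^8 ≡ 91 · 409 ≡ 69 (mod 743).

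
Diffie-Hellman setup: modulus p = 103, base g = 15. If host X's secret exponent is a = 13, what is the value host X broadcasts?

Public value = 15^13 mod 103.
15^1 ≡ 15 (mod 103)
15^2 = (15^1)^2 ≡ 15^2 = 225 ≡ 19 (mod 103)
15^4 = (15^2)^2 ≡ 19^2 = 361 ≡ 52 (mod 103)
15^8 = (15^4)^2 ≡ 52^2 = 2704 ≡ 26 (mod 103)
15^13 = 15^8 · 15^4 · 15^1 ≡ 26 · 52 · 15 ≡ 92 (mod 103).

92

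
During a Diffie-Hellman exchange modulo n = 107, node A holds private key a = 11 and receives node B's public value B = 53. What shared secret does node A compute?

Shared key K = 53^11 mod 107.
53^1 ≡ 53 (mod 107)
53^2 = (53^1)^2 ≡ 53^2 = 2809 ≡ 27 (mod 107)
53^4 = (53^2)^2 ≡ 27^2 = 729 ≡ 87 (mod 107)
53^8 = (53^4)^2 ≡ 87^2 = 7569 ≡ 79 (mod 107)
53^11 = 53^8 · 53^2 · 53^1 ≡ 79 · 27 · 53 ≡ 57 (mod 107).

57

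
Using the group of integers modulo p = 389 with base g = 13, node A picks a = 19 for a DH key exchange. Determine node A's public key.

249

Public value = 13^19 (mod 389).
13^1 ≡ 13 (mod 389)
13^2 = (13^1)^2 ≡ 13^2 = 169 ≡ 169 (mod 389)
13^4 = (13^2)^2 ≡ 169^2 = 28561 ≡ 164 (mod 389)
13^8 = (13^4)^2 ≡ 164^2 = 26896 ≡ 55 (mod 389)
13^16 = (13^8)^2 ≡ 55^2 = 3025 ≡ 302 (mod 389)
13^19 = 13^16 · 13^2 · 13^1 ≡ 302 · 169 · 13 ≡ 249 (mod 389).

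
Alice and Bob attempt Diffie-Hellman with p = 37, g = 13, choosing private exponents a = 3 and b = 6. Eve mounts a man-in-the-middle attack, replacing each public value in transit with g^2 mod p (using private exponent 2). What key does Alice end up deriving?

11

Alice receives Eve's public value M = 13^2 mod 37 instead of the honest one.
13^1 ≡ 13 (mod 37)
13^2 = (13^1)^2 ≡ 13^2 = 169 ≡ 21 (mod 37)
So M = 21. Alice computes K = M^3 mod 37.
21^1 ≡ 21 (mod 37)
21^2 = (21^1)^2 ≡ 21^2 = 441 ≡ 34 (mod 37)
21^3 = 21^2 · 21^1 ≡ 34 · 21 ≡ 11 (mod 37).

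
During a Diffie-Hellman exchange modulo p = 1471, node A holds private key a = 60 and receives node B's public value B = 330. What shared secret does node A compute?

Shared key K = 330^60 mod 1471.
330^1 ≡ 330 (mod 1471)
330^2 = (330^1)^2 ≡ 330^2 = 108900 ≡ 46 (mod 1471)
330^4 = (330^2)^2 ≡ 46^2 = 2116 ≡ 645 (mod 1471)
330^8 = (330^4)^2 ≡ 645^2 = 416025 ≡ 1203 (mod 1471)
330^16 = (330^8)^2 ≡ 1203^2 = 1447209 ≡ 1216 (mod 1471)
330^32 = (330^16)^2 ≡ 1216^2 = 1478656 ≡ 301 (mod 1471)
330^60 = 330^32 · 330^16 · 330^8 · 330^4 ≡ 301 · 1216 · 1203 · 645 ≡ 925 (mod 1471).

925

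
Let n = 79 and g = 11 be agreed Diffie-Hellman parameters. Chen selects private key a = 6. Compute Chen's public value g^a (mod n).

65

Public value = 11^6 (mod 79).
11^1 ≡ 11 (mod 79)
11^2 = (11^1)^2 ≡ 11^2 = 121 ≡ 42 (mod 79)
11^4 = (11^2)^2 ≡ 42^2 = 1764 ≡ 26 (mod 79)
11^6 = 11^4 · 11^2 ≡ 26 · 42 ≡ 65 (mod 79).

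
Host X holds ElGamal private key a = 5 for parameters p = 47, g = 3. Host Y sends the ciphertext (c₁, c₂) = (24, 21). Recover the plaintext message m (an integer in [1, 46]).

Shared mask s = c₁^a mod p = 24^5 mod 47.
24^1 ≡ 24 (mod 47)
24^2 = (24^1)^2 ≡ 24^2 = 576 ≡ 12 (mod 47)
24^4 = (24^2)^2 ≡ 12^2 = 144 ≡ 3 (mod 47)
24^5 = 24^4 · 24^1 ≡ 3 · 24 ≡ 25 (mod 47).
So s = 25; s⁻¹ ≡ 32 (mod 47).
m = c₂ · s⁻¹ mod 47 = 21 · 32 mod 47 = 14.

14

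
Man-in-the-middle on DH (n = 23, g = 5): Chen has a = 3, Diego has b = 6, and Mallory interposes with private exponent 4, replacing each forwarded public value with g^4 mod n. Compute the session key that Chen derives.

18

Chen receives Mallory's public value M = 5^4 mod 23 instead of the honest one.
5^1 ≡ 5 (mod 23)
5^2 = (5^1)^2 ≡ 5^2 = 25 ≡ 2 (mod 23)
5^4 = (5^2)^2 ≡ 2^2 = 4 ≡ 4 (mod 23)
So M = 4. Chen computes K = M^3 mod 23.
4^1 ≡ 4 (mod 23)
4^2 = (4^1)^2 ≡ 4^2 = 16 ≡ 16 (mod 23)
4^3 = 4^2 · 4^1 ≡ 16 · 4 ≡ 18 (mod 23).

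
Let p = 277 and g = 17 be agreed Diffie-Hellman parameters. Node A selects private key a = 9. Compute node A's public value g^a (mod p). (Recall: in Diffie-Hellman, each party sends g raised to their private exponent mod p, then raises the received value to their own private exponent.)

168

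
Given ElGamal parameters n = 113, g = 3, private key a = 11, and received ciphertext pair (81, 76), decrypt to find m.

Shared mask s = c₁^a mod n = 81^11 mod 113.
81^1 ≡ 81 (mod 113)
81^2 = (81^1)^2 ≡ 81^2 = 6561 ≡ 7 (mod 113)
81^4 = (81^2)^2 ≡ 7^2 = 49 ≡ 49 (mod 113)
81^8 = (81^4)^2 ≡ 49^2 = 2401 ≡ 28 (mod 113)
81^11 = 81^8 · 81^2 · 81^1 ≡ 28 · 7 · 81 ≡ 56 (mod 113).
So s = 56; s⁻¹ ≡ 111 (mod 113).
m = c₂ · s⁻¹ mod 113 = 76 · 111 mod 113 = 74.

74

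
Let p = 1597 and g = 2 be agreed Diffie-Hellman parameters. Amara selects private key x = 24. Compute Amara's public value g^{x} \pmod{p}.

731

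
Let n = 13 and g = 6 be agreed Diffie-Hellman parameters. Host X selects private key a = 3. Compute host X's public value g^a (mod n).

8

Public value = 6^3 (mod 13).
6^1 ≡ 6 (mod 13)
6^2 = (6^1)^2 ≡ 6^2 = 36 ≡ 10 (mod 13)
6^3 = 6^2 · 6^1 ≡ 10 · 6 ≡ 8 (mod 13).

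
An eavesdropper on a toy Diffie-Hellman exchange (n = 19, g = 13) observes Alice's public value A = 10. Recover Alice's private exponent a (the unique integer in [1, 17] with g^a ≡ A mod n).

Try successive powers of 13 modulo 19:
13^1 ≡ 13
13^2 ≡ 17
13^3 ≡ 12
13^4 ≡ 4
13^5 ≡ 14
13^6 ≡ 11
13^7 ≡ 10
Found: a = 7.

7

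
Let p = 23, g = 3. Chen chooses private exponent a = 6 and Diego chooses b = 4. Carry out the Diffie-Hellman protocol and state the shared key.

9

Chen sends A = g^a mod p = 3^6 mod 23.
3^1 ≡ 3 (mod 23)
3^2 = (3^1)^2 ≡ 3^2 = 9 ≡ 9 (mod 23)
3^4 = (3^2)^2 ≡ 9^2 = 81 ≡ 12 (mod 23)
3^6 = 3^4 · 3^2 ≡ 12 · 9 ≡ 16 (mod 23).
So A = 16. Diego then computes K = A^b mod p = 16^4 mod 23.
16^1 ≡ 16 (mod 23)
16^2 = (16^1)^2 ≡ 16^2 = 256 ≡ 3 (mod 23)
16^4 = (16^2)^2 ≡ 3^2 = 9 ≡ 9 (mod 23)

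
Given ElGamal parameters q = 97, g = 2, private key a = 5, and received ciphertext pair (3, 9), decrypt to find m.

Shared mask s = c₁^a mod q = 3^5 mod 97.
3^1 ≡ 3 (mod 97)
3^2 = (3^1)^2 ≡ 3^2 = 9 ≡ 9 (mod 97)
3^4 = (3^2)^2 ≡ 9^2 = 81 ≡ 81 (mod 97)
3^5 = 3^4 · 3^1 ≡ 81 · 3 ≡ 49 (mod 97).
So s = 49; s⁻¹ ≡ 2 (mod 97).
m = c₂ · s⁻¹ mod 97 = 9 · 2 mod 97 = 18.

18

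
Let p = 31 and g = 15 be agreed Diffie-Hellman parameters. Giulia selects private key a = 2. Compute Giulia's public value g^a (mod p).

Public value = 15^2 (mod 31).
15^1 ≡ 15 (mod 31)
15^2 = (15^1)^2 ≡ 15^2 = 225 ≡ 8 (mod 31)

8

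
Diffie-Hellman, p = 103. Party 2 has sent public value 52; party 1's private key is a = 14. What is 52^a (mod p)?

59

Shared key K = 52^14 mod 103.
52^1 ≡ 52 (mod 103)
52^2 = (52^1)^2 ≡ 52^2 = 2704 ≡ 26 (mod 103)
52^4 = (52^2)^2 ≡ 26^2 = 676 ≡ 58 (mod 103)
52^8 = (52^4)^2 ≡ 58^2 = 3364 ≡ 68 (mod 103)
52^14 = 52^8 · 52^4 · 52^2 ≡ 68 · 58 · 26 ≡ 59 (mod 103).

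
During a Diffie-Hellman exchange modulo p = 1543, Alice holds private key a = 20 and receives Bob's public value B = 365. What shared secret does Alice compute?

964

Shared key K = 365^20 mod 1543.
365^1 ≡ 365 (mod 1543)
365^2 = (365^1)^2 ≡ 365^2 = 133225 ≡ 527 (mod 1543)
365^4 = (365^2)^2 ≡ 527^2 = 277729 ≡ 1532 (mod 1543)
365^8 = (365^4)^2 ≡ 1532^2 = 2347024 ≡ 121 (mod 1543)
365^16 = (365^8)^2 ≡ 121^2 = 14641 ≡ 754 (mod 1543)
365^20 = 365^16 · 365^4 ≡ 754 · 1532 ≡ 964 (mod 1543).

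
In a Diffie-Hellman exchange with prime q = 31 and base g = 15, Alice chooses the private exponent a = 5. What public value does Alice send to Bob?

30

Public value = 15^5 mod 31.
15^1 ≡ 15 (mod 31)
15^2 = (15^1)^2 ≡ 15^2 = 225 ≡ 8 (mod 31)
15^4 = (15^2)^2 ≡ 8^2 = 64 ≡ 2 (mod 31)
15^5 = 15^4 · 15^1 ≡ 2 · 15 ≡ 30 (mod 31).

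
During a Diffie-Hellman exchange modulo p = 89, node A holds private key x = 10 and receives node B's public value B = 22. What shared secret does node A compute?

Shared key K = 22^10 mod 89.
22^1 ≡ 22 (mod 89)
22^2 = (22^1)^2 ≡ 22^2 = 484 ≡ 39 (mod 89)
22^4 = (22^2)^2 ≡ 39^2 = 1521 ≡ 8 (mod 89)
22^8 = (22^4)^2 ≡ 8^2 = 64 ≡ 64 (mod 89)
22^10 = 22^8 · 22^2 ≡ 64 · 39 ≡ 4 (mod 89).

4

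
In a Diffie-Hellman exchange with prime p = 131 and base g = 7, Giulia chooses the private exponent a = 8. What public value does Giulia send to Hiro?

Public value = 7^{8} \pmod{131}.
7^1 ≡ 7 (mod 131)
7^2 = (7^1)^2 ≡ 7^2 = 49 ≡ 49 (mod 131)
7^4 = (7^2)^2 ≡ 49^2 = 2401 ≡ 43 (mod 131)
7^8 = (7^4)^2 ≡ 43^2 = 1849 ≡ 15 (mod 131)

15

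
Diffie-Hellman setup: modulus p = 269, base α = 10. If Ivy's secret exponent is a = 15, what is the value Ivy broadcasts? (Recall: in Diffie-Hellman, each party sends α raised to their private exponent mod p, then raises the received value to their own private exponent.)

29

Public value = 10^15 mod 269.
10^1 ≡ 10 (mod 269)
10^2 = (10^1)^2 ≡ 10^2 = 100 ≡ 100 (mod 269)
10^4 = (10^2)^2 ≡ 100^2 = 10000 ≡ 47 (mod 269)
10^8 = (10^4)^2 ≡ 47^2 = 2209 ≡ 57 (mod 269)
10^15 = 10^8 · 10^4 · 10^2 · 10^1 ≡ 57 · 47 · 100 · 10 ≡ 29 (mod 269).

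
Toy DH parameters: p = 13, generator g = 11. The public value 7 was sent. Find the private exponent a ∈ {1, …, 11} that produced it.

Try successive powers of 11 modulo 13:
11^1 ≡ 11
11^2 ≡ 4
11^3 ≡ 5
11^4 ≡ 3
11^5 ≡ 7
Found: a = 5.

5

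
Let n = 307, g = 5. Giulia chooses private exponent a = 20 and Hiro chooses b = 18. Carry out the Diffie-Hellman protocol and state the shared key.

24

Hiro sends B = g^b mod n = 5^18 mod 307.
5^1 ≡ 5 (mod 307)
5^2 = (5^1)^2 ≡ 5^2 = 25 ≡ 25 (mod 307)
5^4 = (5^2)^2 ≡ 25^2 = 625 ≡ 11 (mod 307)
5^8 = (5^4)^2 ≡ 11^2 = 121 ≡ 121 (mod 307)
5^16 = (5^8)^2 ≡ 121^2 = 14641 ≡ 212 (mod 307)
5^18 = 5^16 · 5^2 ≡ 212 · 25 ≡ 81 (mod 307).
So B = 81. Giulia then computes K = B^a mod n = 81^20 mod 307.
81^1 ≡ 81 (mod 307)
81^2 = (81^1)^2 ≡ 81^2 = 6561 ≡ 114 (mod 307)
81^4 = (81^2)^2 ≡ 114^2 = 12996 ≡ 102 (mod 307)
81^8 = (81^4)^2 ≡ 102^2 = 10404 ≡ 273 (mod 307)
81^16 = (81^8)^2 ≡ 273^2 = 74529 ≡ 235 (mod 307)
81^20 = 81^16 · 81^4 ≡ 235 · 102 ≡ 24 (mod 307).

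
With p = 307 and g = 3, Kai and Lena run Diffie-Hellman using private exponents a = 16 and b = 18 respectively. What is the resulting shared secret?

Kai sends A = g^a mod p = 3^16 mod 307.
3^1 ≡ 3 (mod 307)
3^2 = (3^1)^2 ≡ 3^2 = 9 ≡ 9 (mod 307)
3^4 = (3^2)^2 ≡ 9^2 = 81 ≡ 81 (mod 307)
3^8 = (3^4)^2 ≡ 81^2 = 6561 ≡ 114 (mod 307)
3^16 = (3^8)^2 ≡ 114^2 = 12996 ≡ 102 (mod 307)
So A = 102. Lena then computes K = A^b mod p = 102^18 mod 307.
102^1 ≡ 102 (mod 307)
102^2 = (102^1)^2 ≡ 102^2 = 10404 ≡ 273 (mod 307)
102^4 = (102^2)^2 ≡ 273^2 = 74529 ≡ 235 (mod 307)
102^8 = (102^4)^2 ≡ 235^2 = 55225 ≡ 272 (mod 307)
102^16 = (102^8)^2 ≡ 272^2 = 73984 ≡ 304 (mod 307)
102^18 = 102^16 · 102^2 ≡ 304 · 273 ≡ 102 (mod 307).

102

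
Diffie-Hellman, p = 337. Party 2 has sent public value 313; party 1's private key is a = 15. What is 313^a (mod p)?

Shared key K = 313^15 mod 337.
313^1 ≡ 313 (mod 337)
313^2 = (313^1)^2 ≡ 313^2 = 97969 ≡ 239 (mod 337)
313^4 = (313^2)^2 ≡ 239^2 = 57121 ≡ 168 (mod 337)
313^8 = (313^4)^2 ≡ 168^2 = 28224 ≡ 253 (mod 337)
313^15 = 313^8 · 313^4 · 313^2 · 313^1 ≡ 253 · 168 · 239 · 313 ≡ 43 (mod 337).

43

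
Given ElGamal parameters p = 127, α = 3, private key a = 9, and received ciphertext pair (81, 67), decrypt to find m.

28

Shared mask s = c₁^a mod p = 81^9 mod 127.
81^1 ≡ 81 (mod 127)
81^2 = (81^1)^2 ≡ 81^2 = 6561 ≡ 84 (mod 127)
81^4 = (81^2)^2 ≡ 84^2 = 7056 ≡ 71 (mod 127)
81^8 = (81^4)^2 ≡ 71^2 = 5041 ≡ 88 (mod 127)
81^9 = 81^8 · 81^1 ≡ 88 · 81 ≡ 16 (mod 127).
So s = 16; s⁻¹ ≡ 8 (mod 127).
m = c₂ · s⁻¹ mod 127 = 67 · 8 mod 127 = 28.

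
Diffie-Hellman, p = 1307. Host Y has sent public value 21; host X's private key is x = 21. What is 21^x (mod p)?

Shared key K = 21^21 mod 1307.
21^1 ≡ 21 (mod 1307)
21^2 = (21^1)^2 ≡ 21^2 = 441 ≡ 441 (mod 1307)
21^4 = (21^2)^2 ≡ 441^2 = 194481 ≡ 1045 (mod 1307)
21^8 = (21^4)^2 ≡ 1045^2 = 1092025 ≡ 680 (mod 1307)
21^16 = (21^8)^2 ≡ 680^2 = 462400 ≡ 1029 (mod 1307)
21^21 = 21^16 · 21^4 · 21^1 ≡ 1029 · 1045 · 21 ≡ 366 (mod 1307).

366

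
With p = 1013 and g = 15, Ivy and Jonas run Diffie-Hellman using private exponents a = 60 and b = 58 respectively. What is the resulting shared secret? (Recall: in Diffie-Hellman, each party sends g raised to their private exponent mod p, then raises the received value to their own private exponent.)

315

Jonas sends B = g^b mod p = 15^58 mod 1013.
15^1 ≡ 15 (mod 1013)
15^2 = (15^1)^2 ≡ 15^2 = 225 ≡ 225 (mod 1013)
15^4 = (15^2)^2 ≡ 225^2 = 50625 ≡ 988 (mod 1013)
15^8 = (15^4)^2 ≡ 988^2 = 976144 ≡ 625 (mod 1013)
15^16 = (15^8)^2 ≡ 625^2 = 390625 ≡ 620 (mod 1013)
15^32 = (15^16)^2 ≡ 620^2 = 384400 ≡ 473 (mod 1013)
15^58 = 15^32 · 15^16 · 15^8 · 15^2 ≡ 473 · 620 · 625 · 225 ≡ 637 (mod 1013).
So B = 637. Ivy then computes K = B^a mod p = 637^60 mod 1013.
637^1 ≡ 637 (mod 1013)
637^2 = (637^1)^2 ≡ 637^2 = 405769 ≡ 569 (mod 1013)
637^4 = (637^2)^2 ≡ 569^2 = 323761 ≡ 614 (mod 1013)
637^8 = (637^4)^2 ≡ 614^2 = 376996 ≡ 160 (mod 1013)
637^16 = (637^8)^2 ≡ 160^2 = 25600 ≡ 275 (mod 1013)
637^32 = (637^16)^2 ≡ 275^2 = 75625 ≡ 663 (mod 1013)
637^60 = 637^32 · 637^16 · 637^8 · 637^4 ≡ 663 · 275 · 160 · 614 ≡ 315 (mod 1013).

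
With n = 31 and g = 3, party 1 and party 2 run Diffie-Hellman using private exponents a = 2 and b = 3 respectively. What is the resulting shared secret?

Party 2 sends B = g^b mod n = 3^3 mod 31.
3^1 ≡ 3 (mod 31)
3^2 = (3^1)^2 ≡ 3^2 = 9 ≡ 9 (mod 31)
3^3 = 3^2 · 3^1 ≡ 9 · 3 ≡ 27 (mod 31).
So B = 27. Party 1 then computes K = B^a mod n = 27^2 mod 31.
27^1 ≡ 27 (mod 31)
27^2 = (27^1)^2 ≡ 27^2 = 729 ≡ 16 (mod 31)

16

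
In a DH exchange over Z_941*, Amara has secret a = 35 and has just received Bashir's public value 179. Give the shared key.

122

Shared key K = 179^35 mod 941.
179^1 ≡ 179 (mod 941)
179^2 = (179^1)^2 ≡ 179^2 = 32041 ≡ 47 (mod 941)
179^4 = (179^2)^2 ≡ 47^2 = 2209 ≡ 327 (mod 941)
179^8 = (179^4)^2 ≡ 327^2 = 106929 ≡ 596 (mod 941)
179^16 = (179^8)^2 ≡ 596^2 = 355216 ≡ 459 (mod 941)
179^32 = (179^16)^2 ≡ 459^2 = 210681 ≡ 838 (mod 941)
179^35 = 179^32 · 179^2 · 179^1 ≡ 838 · 47 · 179 ≡ 122 (mod 941).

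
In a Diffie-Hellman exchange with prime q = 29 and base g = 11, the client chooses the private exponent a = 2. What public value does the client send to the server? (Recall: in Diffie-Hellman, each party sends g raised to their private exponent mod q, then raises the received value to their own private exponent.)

Public value = 11^2 (mod 29).
11^1 ≡ 11 (mod 29)
11^2 = (11^1)^2 ≡ 11^2 = 121 ≡ 5 (mod 29)

5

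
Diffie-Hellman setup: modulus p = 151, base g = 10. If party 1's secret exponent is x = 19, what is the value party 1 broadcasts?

43

Public value = 10^19 mod 151.
10^1 ≡ 10 (mod 151)
10^2 = (10^1)^2 ≡ 10^2 = 100 ≡ 100 (mod 151)
10^4 = (10^2)^2 ≡ 100^2 = 10000 ≡ 34 (mod 151)
10^8 = (10^4)^2 ≡ 34^2 = 1156 ≡ 99 (mod 151)
10^16 = (10^8)^2 ≡ 99^2 = 9801 ≡ 137 (mod 151)
10^19 = 10^16 · 10^2 · 10^1 ≡ 137 · 100 · 10 ≡ 43 (mod 151).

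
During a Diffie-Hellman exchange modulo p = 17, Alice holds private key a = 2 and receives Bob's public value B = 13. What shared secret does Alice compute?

Shared key K = 13^2 mod 17.
13^1 ≡ 13 (mod 17)
13^2 = (13^1)^2 ≡ 13^2 = 169 ≡ 16 (mod 17)

16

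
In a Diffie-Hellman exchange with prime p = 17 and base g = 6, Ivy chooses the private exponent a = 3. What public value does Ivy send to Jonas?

Public value = 6^3 mod 17.
6^1 ≡ 6 (mod 17)
6^2 = (6^1)^2 ≡ 6^2 = 36 ≡ 2 (mod 17)
6^3 = 6^2 · 6^1 ≡ 2 · 6 ≡ 12 (mod 17).

12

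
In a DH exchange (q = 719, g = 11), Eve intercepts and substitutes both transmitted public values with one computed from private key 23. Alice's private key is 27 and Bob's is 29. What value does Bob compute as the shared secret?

Bob receives Eve's public value M = 11^23 mod 719 instead of the honest one.
11^1 ≡ 11 (mod 719)
11^2 = (11^1)^2 ≡ 11^2 = 121 ≡ 121 (mod 719)
11^4 = (11^2)^2 ≡ 121^2 = 14641 ≡ 261 (mod 719)
11^8 = (11^4)^2 ≡ 261^2 = 68121 ≡ 535 (mod 719)
11^16 = (11^8)^2 ≡ 535^2 = 286225 ≡ 63 (mod 719)
11^23 = 11^16 · 11^4 · 11^2 · 11^1 ≡ 63 · 261 · 121 · 11 ≡ 711 (mod 719).
So M = 711. Bob computes K = M^29 mod 719.
711^1 ≡ 711 (mod 719)
711^2 = (711^1)^2 ≡ 711^2 = 505521 ≡ 64 (mod 719)
711^4 = (711^2)^2 ≡ 64^2 = 4096 ≡ 501 (mod 719)
711^8 = (711^4)^2 ≡ 501^2 = 251001 ≡ 70 (mod 719)
711^16 = (711^8)^2 ≡ 70^2 = 4900 ≡ 586 (mod 719)
711^29 = 711^16 · 711^8 · 711^4 · 711^1 ≡ 586 · 70 · 501 · 711 ≡ 537 (mod 719).

537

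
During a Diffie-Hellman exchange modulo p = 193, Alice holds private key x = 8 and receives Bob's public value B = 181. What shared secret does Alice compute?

Shared key K = 181^8 mod 193.
181^1 ≡ 181 (mod 193)
181^2 = (181^1)^2 ≡ 181^2 = 32761 ≡ 144 (mod 193)
181^4 = (181^2)^2 ≡ 144^2 = 20736 ≡ 85 (mod 193)
181^8 = (181^4)^2 ≡ 85^2 = 7225 ≡ 84 (mod 193)

84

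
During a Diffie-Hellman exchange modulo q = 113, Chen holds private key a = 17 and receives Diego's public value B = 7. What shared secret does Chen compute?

Shared key K = 7^17 mod 113.
7^1 ≡ 7 (mod 113)
7^2 = (7^1)^2 ≡ 7^2 = 49 ≡ 49 (mod 113)
7^4 = (7^2)^2 ≡ 49^2 = 2401 ≡ 28 (mod 113)
7^8 = (7^4)^2 ≡ 28^2 = 784 ≡ 106 (mod 113)
7^16 = (7^8)^2 ≡ 106^2 = 11236 ≡ 49 (mod 113)
7^17 = 7^16 · 7^1 ≡ 49 · 7 ≡ 4 (mod 113).

4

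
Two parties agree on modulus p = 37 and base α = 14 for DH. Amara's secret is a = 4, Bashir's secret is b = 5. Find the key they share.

26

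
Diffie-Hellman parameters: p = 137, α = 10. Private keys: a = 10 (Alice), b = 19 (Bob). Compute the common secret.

Bob sends B = α^b mod p = 10^19 mod 137.
10^1 ≡ 10 (mod 137)
10^2 = (10^1)^2 ≡ 10^2 = 100 ≡ 100 (mod 137)
10^4 = (10^2)^2 ≡ 100^2 = 10000 ≡ 136 (mod 137)
10^8 = (10^4)^2 ≡ 136^2 = 18496 ≡ 1 (mod 137)
10^16 = (10^8)^2 ≡ 1^2 = 1 ≡ 1 (mod 137)
10^19 = 10^16 · 10^2 · 10^1 ≡ 1 · 100 · 10 ≡ 41 (mod 137).
So B = 41. Alice then computes K = B^a mod p = 41^10 mod 137.
41^1 ≡ 41 (mod 137)
41^2 = (41^1)^2 ≡ 41^2 = 1681 ≡ 37 (mod 137)
41^4 = (41^2)^2 ≡ 37^2 = 1369 ≡ 136 (mod 137)
41^8 = (41^4)^2 ≡ 136^2 = 18496 ≡ 1 (mod 137)
41^10 = 41^8 · 41^2 ≡ 1 · 37 ≡ 37 (mod 137).

37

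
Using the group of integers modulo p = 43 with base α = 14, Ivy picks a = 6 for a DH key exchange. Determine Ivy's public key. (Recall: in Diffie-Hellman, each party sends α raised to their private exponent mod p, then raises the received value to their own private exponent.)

Public value = 14^6 mod 43.
14^1 ≡ 14 (mod 43)
14^2 = (14^1)^2 ≡ 14^2 = 196 ≡ 24 (mod 43)
14^4 = (14^2)^2 ≡ 24^2 = 576 ≡ 17 (mod 43)
14^6 = 14^4 · 14^2 ≡ 17 · 24 ≡ 21 (mod 43).

21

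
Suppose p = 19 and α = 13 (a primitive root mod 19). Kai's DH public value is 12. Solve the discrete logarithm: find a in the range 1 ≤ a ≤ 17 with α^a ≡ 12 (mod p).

3

Try successive powers of 13 modulo 19:
13^1 ≡ 13
13^2 ≡ 17
13^3 ≡ 12
Found: a = 3.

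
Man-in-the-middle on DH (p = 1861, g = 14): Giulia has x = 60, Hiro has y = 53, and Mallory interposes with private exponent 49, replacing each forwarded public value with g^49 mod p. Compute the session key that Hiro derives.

Hiro receives Mallory's public value M = 14^49 mod 1861 instead of the honest one.
14^1 ≡ 14 (mod 1861)
14^2 = (14^1)^2 ≡ 14^2 = 196 ≡ 196 (mod 1861)
14^4 = (14^2)^2 ≡ 196^2 = 38416 ≡ 1196 (mod 1861)
14^8 = (14^4)^2 ≡ 1196^2 = 1430416 ≡ 1168 (mod 1861)
14^16 = (14^8)^2 ≡ 1168^2 = 1364224 ≡ 111 (mod 1861)
14^32 = (14^16)^2 ≡ 111^2 = 12321 ≡ 1155 (mod 1861)
14^49 = 14^32 · 14^16 · 14^1 ≡ 1155 · 111 · 14 ≡ 866 (mod 1861).
So M = 866. Hiro computes K = M^53 mod 1861.
866^1 ≡ 866 (mod 1861)
866^2 = (866^1)^2 ≡ 866^2 = 749956 ≡ 1834 (mod 1861)
866^4 = (866^2)^2 ≡ 1834^2 = 3363556 ≡ 729 (mod 1861)
866^8 = (866^4)^2 ≡ 729^2 = 531441 ≡ 1056 (mod 1861)
866^16 = (866^8)^2 ≡ 1056^2 = 1115136 ≡ 397 (mod 1861)
866^32 = (866^16)^2 ≡ 397^2 = 157609 ≡ 1285 (mod 1861)
866^53 = 866^32 · 866^16 · 866^4 · 866^1 ≡ 1285 · 397 · 729 · 866 ≡ 1852 (mod 1861).

1852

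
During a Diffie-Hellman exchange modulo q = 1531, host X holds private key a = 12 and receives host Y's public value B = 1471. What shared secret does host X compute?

Shared key K = 1471^12 mod 1531.
1471^1 ≡ 1471 (mod 1531)
1471^2 = (1471^1)^2 ≡ 1471^2 = 2163841 ≡ 538 (mod 1531)
1471^4 = (1471^2)^2 ≡ 538^2 = 289444 ≡ 85 (mod 1531)
1471^8 = (1471^4)^2 ≡ 85^2 = 7225 ≡ 1101 (mod 1531)
1471^12 = 1471^8 · 1471^4 ≡ 1101 · 85 ≡ 194 (mod 1531).

194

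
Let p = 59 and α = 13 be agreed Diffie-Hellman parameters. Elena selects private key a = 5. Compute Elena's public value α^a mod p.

Public value = 13^5 mod 59.
13^1 ≡ 13 (mod 59)
13^2 = (13^1)^2 ≡ 13^2 = 169 ≡ 51 (mod 59)
13^4 = (13^2)^2 ≡ 51^2 = 2601 ≡ 5 (mod 59)
13^5 = 13^4 · 13^1 ≡ 5 · 13 ≡ 6 (mod 59).

6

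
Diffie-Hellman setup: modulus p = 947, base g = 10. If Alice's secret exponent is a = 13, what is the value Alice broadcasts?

770

Public value = 10^13 (mod 947).
10^1 ≡ 10 (mod 947)
10^2 = (10^1)^2 ≡ 10^2 = 100 ≡ 100 (mod 947)
10^4 = (10^2)^2 ≡ 100^2 = 10000 ≡ 530 (mod 947)
10^8 = (10^4)^2 ≡ 530^2 = 280900 ≡ 588 (mod 947)
10^13 = 10^8 · 10^4 · 10^1 ≡ 588 · 530 · 10 ≡ 770 (mod 947).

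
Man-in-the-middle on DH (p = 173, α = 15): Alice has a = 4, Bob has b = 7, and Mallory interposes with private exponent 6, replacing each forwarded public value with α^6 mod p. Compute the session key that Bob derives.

23

Bob receives Mallory's public value M = 15^6 mod 173 instead of the honest one.
15^1 ≡ 15 (mod 173)
15^2 = (15^1)^2 ≡ 15^2 = 225 ≡ 52 (mod 173)
15^4 = (15^2)^2 ≡ 52^2 = 2704 ≡ 109 (mod 173)
15^6 = 15^4 · 15^2 ≡ 109 · 52 ≡ 132 (mod 173).
So M = 132. Bob computes K = M^7 mod 173.
132^1 ≡ 132 (mod 173)
132^2 = (132^1)^2 ≡ 132^2 = 17424 ≡ 124 (mod 173)
132^4 = (132^2)^2 ≡ 124^2 = 15376 ≡ 152 (mod 173)
132^7 = 132^4 · 132^2 · 132^1 ≡ 152 · 124 · 132 ≡ 23 (mod 173).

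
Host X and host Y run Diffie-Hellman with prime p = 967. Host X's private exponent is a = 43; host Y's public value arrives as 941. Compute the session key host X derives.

62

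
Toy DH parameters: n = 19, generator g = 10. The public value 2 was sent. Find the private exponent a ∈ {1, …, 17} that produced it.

Try successive powers of 10 modulo 19:
10^1 ≡ 10
10^2 ≡ 5
10^3 ≡ 12
10^4 ≡ 6
10^5 ≡ 3
10^6 ≡ 11
10^7 ≡ 15
10^8 ≡ 17
10^9 ≡ 18
10^10 ≡ 9
10^11 ≡ 14
10^12 ≡ 7
10^13 ≡ 13
10^14 ≡ 16
10^15 ≡ 8
10^16 ≡ 4
10^17 ≡ 2
Found: a = 17.

17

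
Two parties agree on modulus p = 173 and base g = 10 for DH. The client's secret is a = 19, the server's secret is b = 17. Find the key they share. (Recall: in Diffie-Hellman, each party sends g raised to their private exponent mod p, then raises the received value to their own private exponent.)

The server sends B = g^b mod p = 10^17 mod 173.
10^1 ≡ 10 (mod 173)
10^2 = (10^1)^2 ≡ 10^2 = 100 ≡ 100 (mod 173)
10^4 = (10^2)^2 ≡ 100^2 = 10000 ≡ 139 (mod 173)
10^8 = (10^4)^2 ≡ 139^2 = 19321 ≡ 118 (mod 173)
10^16 = (10^8)^2 ≡ 118^2 = 13924 ≡ 84 (mod 173)
10^17 = 10^16 · 10^1 ≡ 84 · 10 ≡ 148 (mod 173).
So B = 148. The client then computes K = B^a mod p = 148^19 mod 173.
148^1 ≡ 148 (mod 173)
148^2 = (148^1)^2 ≡ 148^2 = 21904 ≡ 106 (mod 173)
148^4 = (148^2)^2 ≡ 106^2 = 11236 ≡ 164 (mod 173)
148^8 = (148^4)^2 ≡ 164^2 = 26896 ≡ 81 (mod 173)
148^16 = (148^8)^2 ≡ 81^2 = 6561 ≡ 160 (mod 173)
148^19 = 148^16 · 148^2 · 148^1 ≡ 160 · 106 · 148 ≡ 23 (mod 173).

23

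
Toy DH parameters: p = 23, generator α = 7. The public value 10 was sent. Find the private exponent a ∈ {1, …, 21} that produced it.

21

Try successive powers of 7 modulo 23:
7^1 ≡ 7
7^2 ≡ 3
7^3 ≡ 21
7^4 ≡ 9
7^5 ≡ 17
7^6 ≡ 4
7^7 ≡ 5
7^8 ≡ 12
7^9 ≡ 15
7^10 ≡ 13
7^11 ≡ 22
7^12 ≡ 16
7^13 ≡ 20
7^14 ≡ 2
7^15 ≡ 14
7^16 ≡ 6
7^17 ≡ 19
7^18 ≡ 18
7^19 ≡ 11
7^20 ≡ 8
7^21 ≡ 10
Found: a = 21.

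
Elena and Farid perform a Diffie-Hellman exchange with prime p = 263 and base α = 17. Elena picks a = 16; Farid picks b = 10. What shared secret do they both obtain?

157

Farid sends B = α^b mod p = 17^10 mod 263.
17^1 ≡ 17 (mod 263)
17^2 = (17^1)^2 ≡ 17^2 = 289 ≡ 26 (mod 263)
17^4 = (17^2)^2 ≡ 26^2 = 676 ≡ 150 (mod 263)
17^8 = (17^4)^2 ≡ 150^2 = 22500 ≡ 145 (mod 263)
17^10 = 17^8 · 17^2 ≡ 145 · 26 ≡ 88 (mod 263).
So B = 88. Elena then computes K = B^a mod p = 88^16 mod 263.
88^1 ≡ 88 (mod 263)
88^2 = (88^1)^2 ≡ 88^2 = 7744 ≡ 117 (mod 263)
88^4 = (88^2)^2 ≡ 117^2 = 13689 ≡ 13 (mod 263)
88^8 = (88^4)^2 ≡ 13^2 = 169 ≡ 169 (mod 263)
88^16 = (88^8)^2 ≡ 169^2 = 28561 ≡ 157 (mod 263)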